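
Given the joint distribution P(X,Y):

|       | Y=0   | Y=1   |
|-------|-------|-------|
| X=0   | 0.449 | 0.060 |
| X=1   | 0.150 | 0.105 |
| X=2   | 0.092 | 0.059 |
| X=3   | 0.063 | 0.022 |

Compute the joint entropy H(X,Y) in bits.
2.4442 bits

H(X,Y) = -Σ_{x,y} P(x,y) log₂ P(x,y). Per-cell terms -P(x,y)·log₂P(x,y):
  X=0: 0.51869, 0.24353
  X=1: 0.41054, 0.34141
  X=2: 0.31668, 0.24091
  X=3: 0.25128, 0.12114
Sum of the 8 terms: H(X,Y) = 2.4442 bits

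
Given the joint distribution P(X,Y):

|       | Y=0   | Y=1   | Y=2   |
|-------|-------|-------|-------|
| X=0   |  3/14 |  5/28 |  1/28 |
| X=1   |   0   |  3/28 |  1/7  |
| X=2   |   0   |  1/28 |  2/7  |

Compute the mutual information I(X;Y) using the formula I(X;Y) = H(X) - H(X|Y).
0.5405 bits

I(X;Y) = H(X) - H(X|Y)

Marginal of X (row sums):
  P(X=0) = 3/14 + 5/28 + 1/28 = 3/7
  P(X=1) = 0 + 3/28 + 1/7 = 1/4
  P(X=2) = 0 + 1/28 + 2/7 = 9/28
H(X) = -[(3/7)·log₂(3/7) + (1/4)·log₂(1/4) + (9/28)·log₂(9/28)]
  = 0.52388 + 0.50000 + 0.52632 = 1.55020 bits

Marginal of Y (column sums):
  P(Y=0) = 3/14 + 0 + 0 = 3/14
  P(Y=1) = 5/28 + 3/28 + 1/28 = 9/28
  P(Y=2) = 1/28 + 1/7 + 2/7 = 13/28
H(X|Y) = Σ_y P(y)·H(X|Y=y):
  Y=0: P(Y=0) = 3/14, P(X|Y=0) = (1, 0, 0) → H(X|Y=0) = 0.00000
  Y=1: P(Y=1) = 9/28, P(X|Y=1) = (5/9, 1/3, 1/9) → H(X|Y=1) = 1.35164
  Y=2: P(Y=2) = 13/28, P(X|Y=2) = (1/13, 4/13, 8/13) → H(X|Y=2) = 1.23890
H(X|Y) = (3/14)·0.00000 + (9/28)·1.35164 + (13/28)·1.23890 = 1.00966 bits

I(X;Y) = H(X) - H(X|Y) = 1.55020 - 1.00966 = 0.5405 bits

Cross-check via I(X;Y) = H(X) + H(Y) - H(X,Y): computing H(Y) from the column sums and H(X,Y) from the 9 cells in the same way gives H(Y) = 1.51647 bits and H(X,Y) = 2.52613 bits, so
I(X;Y) = 1.55020 + 1.51647 - 2.52613 = 0.5405 bits ✓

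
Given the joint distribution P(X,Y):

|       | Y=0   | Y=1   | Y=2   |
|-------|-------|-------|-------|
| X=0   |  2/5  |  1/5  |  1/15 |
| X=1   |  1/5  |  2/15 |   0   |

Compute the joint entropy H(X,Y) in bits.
2.1056 bits

H(X,Y) = -Σ_{x,y} P(x,y) log₂ P(x,y). Per-cell terms -P(x,y)·log₂P(x,y):
  X=0: 0.52877, 0.46439, 0.26046
  X=1: 0.46439, 0.38759, 0.00000
  (cells with P = 0 contribute 0)
Sum of the 6 terms: H(X,Y) = 2.1056 bits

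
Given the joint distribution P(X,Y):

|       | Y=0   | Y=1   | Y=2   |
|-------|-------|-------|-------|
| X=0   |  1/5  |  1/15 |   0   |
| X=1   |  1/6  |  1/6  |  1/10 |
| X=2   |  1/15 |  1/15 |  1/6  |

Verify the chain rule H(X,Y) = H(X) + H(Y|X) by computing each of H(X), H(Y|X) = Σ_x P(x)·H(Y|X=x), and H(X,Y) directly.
H(X) = 1.5524 bits, H(Y|X) = 1.3180 bits, H(X,Y) = 2.8704 bits

Marginal of X (row sums):
  P(X=0) = 1/5 + 1/15 + 0 = 4/15
  P(X=1) = 1/6 + 1/6 + 1/10 = 13/30
  P(X=2) = 1/15 + 1/15 + 1/6 = 3/10
H(X) = -[(4/15)·log₂(4/15) + (13/30)·log₂(13/30) + (3/10)·log₂(3/10)]
  = 0.508504 + 0.522795 + 0.521090 = 1.5524 bits

H(Y|X) = Σ_x P(x)·H(Y|X=x):
  X=0: P(X=0) = 4/15, P(Y|X=0) = (3/4, 1/4, 0) → H(Y|X=0) = 0.811278
  X=1: P(X=1) = 13/30, P(Y|X=1) = (5/13, 5/13, 3/13) → H(Y|X=1) = 1.548581
  X=2: P(X=2) = 3/10, P(Y|X=2) = (2/9, 2/9, 5/9) → H(Y|X=2) = 1.435521
H(Y|X) = (4/15)·0.811278 + (13/30)·1.548581 + (3/10)·1.435521 = 1.3180 bits

H(X,Y) = -Σ_{x,y} P(x,y) log₂ P(x,y). Per-cell terms -P(x,y)·log₂P(x,y):
  X=0: 0.464386, 0.260459, 0.000000
  X=1: 0.430827, 0.430827, 0.332193
  X=2: 0.260459, 0.260459, 0.430827
  (cells with P = 0 contribute 0)
Sum of the 9 terms: H(X,Y) = 2.8704 bits

Chain rule check:
  H(X) + H(Y|X) = 1.5524 + 1.3180 = 2.8704 bits
  H(X,Y) = 2.8704 bits
✓ Chain rule verified.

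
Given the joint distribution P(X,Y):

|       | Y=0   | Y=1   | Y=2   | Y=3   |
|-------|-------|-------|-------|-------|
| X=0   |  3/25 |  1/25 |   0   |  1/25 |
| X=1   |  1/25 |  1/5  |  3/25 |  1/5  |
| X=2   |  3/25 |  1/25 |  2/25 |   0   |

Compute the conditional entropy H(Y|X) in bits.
1.6375 bits

H(Y|X) = H(X,Y) - H(X)

H(X,Y) = -Σ_{x,y} P(x,y) log₂ P(x,y). Per-cell terms -P(x,y)·log₂P(x,y):
  X=0: 0.36707, 0.18575, 0.00000, 0.18575
  X=1: 0.18575, 0.46439, 0.36707, 0.46439
  X=2: 0.36707, 0.18575, 0.29151, 0.00000
  (cells with P = 0 contribute 0)
Sum of the 12 terms: H(X,Y) = 3.0645 bits

Marginal of X (row sums):
  P(X=0) = 3/25 + 1/25 + 0 + 1/25 = 1/5
  P(X=1) = 1/25 + 1/5 + 3/25 + 1/5 = 14/25
  P(X=2) = 3/25 + 1/25 + 2/25 + 0 = 6/25
H(X) = -[(1/5)·log₂(1/5) + (14/25)·log₂(14/25) + (6/25)·log₂(6/25)]
  = 0.46439 + 0.46844 + 0.49413 = 1.4270 bits

H(Y|X) = H(X,Y) - H(X) = 3.0645 - 1.4270 = 1.6375 bits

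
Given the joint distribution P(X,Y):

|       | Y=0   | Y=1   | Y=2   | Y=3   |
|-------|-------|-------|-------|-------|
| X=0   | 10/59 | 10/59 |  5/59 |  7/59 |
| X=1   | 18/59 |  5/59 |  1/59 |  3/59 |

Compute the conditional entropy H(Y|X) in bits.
1.6824 bits

H(Y|X) = H(X,Y) - H(X)

H(X,Y) = -Σ_{x,y} P(x,y) log₂ P(x,y). Per-cell terms -P(x,y)·log₂P(x,y):
  X=0: 0.4340, 0.4340, 0.3018, 0.3649
  X=1: 0.5225, 0.3018, 0.0997, 0.2185
Sum of the 8 terms: H(X,Y) = 2.6772 bits

Marginal of X (row sums):
  P(X=0) = 10/59 + 10/59 + 5/59 + 7/59 = 32/59
  P(X=1) = 18/59 + 5/59 + 1/59 + 3/59 = 27/59
H(X) = -[(32/59)·log₂(32/59) + (27/59)·log₂(27/59)]
  = 0.4787 + 0.5161 = 0.9948 bits

H(Y|X) = H(X,Y) - H(X) = 2.6772 - 0.9948 = 1.6824 bits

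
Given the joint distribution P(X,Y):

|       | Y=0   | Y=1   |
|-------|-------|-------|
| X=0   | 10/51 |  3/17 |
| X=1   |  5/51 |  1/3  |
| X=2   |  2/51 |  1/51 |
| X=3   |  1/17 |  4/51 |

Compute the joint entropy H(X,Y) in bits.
2.5822 bits

H(X,Y) = -Σ_{x,y} P(x,y) log₂ P(x,y). Per-cell terms -P(x,y)·log₂P(x,y):
  X=0: 0.46088, 0.44162
  X=1: 0.32848, 0.52832
  X=2: 0.18323, 0.11122
  X=3: 0.24044, 0.28803
Sum of the 8 terms: H(X,Y) = 2.5822 bits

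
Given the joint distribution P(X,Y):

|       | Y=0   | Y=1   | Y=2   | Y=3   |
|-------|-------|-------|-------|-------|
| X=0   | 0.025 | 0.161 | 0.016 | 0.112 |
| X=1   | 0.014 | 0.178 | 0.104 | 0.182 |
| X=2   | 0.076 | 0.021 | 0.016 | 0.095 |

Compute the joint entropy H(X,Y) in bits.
3.1405 bits

H(X,Y) = -Σ_{x,y} P(x,y) log₂ P(x,y). Per-cell terms -P(x,y)·log₂P(x,y):
  X=0: 0.1330, 0.4242, 0.0955, 0.3537
  X=1: 0.0862, 0.4432, 0.3396, 0.4474
  X=2: 0.2826, 0.1170, 0.0955, 0.3226
Sum of the 12 terms: H(X,Y) = 3.1405 bits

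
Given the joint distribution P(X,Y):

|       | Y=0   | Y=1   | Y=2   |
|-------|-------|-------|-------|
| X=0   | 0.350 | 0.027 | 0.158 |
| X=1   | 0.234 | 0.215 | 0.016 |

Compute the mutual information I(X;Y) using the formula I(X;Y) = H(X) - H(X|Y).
0.2300 bits

I(X;Y) = H(X) - H(X|Y)

Marginal of X (row sums):
  P(X=0) = 0.350 + 0.027 + 0.158 = 0.535
  P(X=1) = 0.234 + 0.215 + 0.016 = 0.465
H(X) = -[0.535·log₂(0.535) + 0.465·log₂(0.465)]
  = 0.48278 + 0.51368 = 0.9965 bits

Marginal of Y (column sums):
  P(Y=0) = 0.350 + 0.234 = 0.584
  P(Y=1) = 0.027 + 0.215 = 0.242
  P(Y=2) = 0.158 + 0.016 = 0.174
H(X|Y) = Σ_y P(y)·H(X|Y=y):
  Y=0: P(Y=0) = 0.584, P(X|Y=0) = (175/292, 117/292) → H(X|Y=0) = 0.97135
  Y=1: P(Y=1) = 0.242, P(X|Y=1) = (27/242, 215/242) → H(X|Y=1) = 0.50463
  Y=2: P(Y=2) = 0.174, P(X|Y=2) = (79/87, 8/87) → H(X|Y=2) = 0.44296
H(X|Y) = 0.584·0.97135 + 0.242·0.50463 + 0.174·0.44296 = 0.7665 bits

I(X;Y) = H(X) - H(X|Y) = 0.9965 - 0.7665 = 0.2300 bits

Cross-check via I(X;Y) = H(X) + H(Y) - H(X,Y): computing H(Y) from the column sums and H(X,Y) from the 6 cells in the same way gives H(Y) = 1.3875 bits and H(X,Y) = 2.1540 bits, so
I(X;Y) = 0.9965 + 1.3875 - 2.1540 = 0.2300 bits ✓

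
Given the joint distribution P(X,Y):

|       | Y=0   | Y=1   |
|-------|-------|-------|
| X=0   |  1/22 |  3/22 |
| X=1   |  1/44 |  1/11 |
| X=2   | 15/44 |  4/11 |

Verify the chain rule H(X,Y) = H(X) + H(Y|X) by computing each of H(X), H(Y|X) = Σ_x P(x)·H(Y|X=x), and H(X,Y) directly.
H(X) = 1.1597 bits, H(Y|X) = 0.9336 bits, H(X,Y) = 2.0932 bits

Marginal of X (row sums):
  P(X=0) = 1/22 + 3/22 = 2/11
  P(X=1) = 1/44 + 1/11 = 5/44
  P(X=2) = 15/44 + 4/11 = 31/44
H(X) = -[(2/11)·log₂(2/11) + (5/44)·log₂(5/44) + (31/44)·log₂(31/44)]
  = 0.44717 + 0.35653 + 0.35596 = 1.1597 bits

H(Y|X) = Σ_x P(x)·H(Y|X=x):
  X=0: P(X=0) = 2/11, P(Y|X=0) = (1/4, 3/4) → H(Y|X=0) = 0.81128
  X=1: P(X=1) = 5/44, P(Y|X=1) = (1/5, 4/5) → H(Y|X=1) = 0.72193
  X=2: P(X=2) = 31/44, P(Y|X=2) = (15/31, 16/31) → H(Y|X=2) = 0.99925
H(Y|X) = (2/11)·0.81128 + (5/44)·0.72193 + (31/44)·0.99925 = 0.9336 bits

H(X,Y) = -Σ_{x,y} P(x,y) log₂ P(x,y). Per-cell terms -P(x,y)·log₂P(x,y):
  X=0: 0.20270, 0.39197
  X=1: 0.12408, 0.31449
  X=2: 0.52928, 0.53070
Sum of the 6 terms: H(X,Y) = 2.0932 bits

Chain rule check:
  H(X) + H(Y|X) = 1.1597 + 0.9336 = 2.0933 bits
  H(X,Y) = 2.0932 bits
✓ Chain rule verified (Δ = 0.0001 is 4-dp rounding noise: each of the three values was rounded independently).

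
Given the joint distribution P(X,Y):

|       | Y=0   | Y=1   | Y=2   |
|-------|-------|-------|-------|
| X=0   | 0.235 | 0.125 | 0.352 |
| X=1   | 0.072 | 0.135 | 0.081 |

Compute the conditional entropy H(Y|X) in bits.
1.4871 bits

H(Y|X) = H(X,Y) - H(X)

H(X,Y) = -Σ_{x,y} P(x,y) log₂ P(x,y). Per-cell terms -P(x,y)·log₂P(x,y):
  X=0: 0.4910, 0.3750, 0.5302
  X=1: 0.2733, 0.3900, 0.2937
Sum of the 6 terms: H(X,Y) = 2.3532 bits

Marginal of X (row sums):
  P(X=0) = 0.235 + 0.125 + 0.352 = 0.712
  P(X=1) = 0.072 + 0.135 + 0.081 = 0.288
H(X) = -[0.712·log₂(0.712) + 0.288·log₂(0.288)]
  = 0.3489 + 0.5172 = 0.8661 bits

H(Y|X) = H(X,Y) - H(X) = 2.3532 - 0.8661 = 1.4871 bits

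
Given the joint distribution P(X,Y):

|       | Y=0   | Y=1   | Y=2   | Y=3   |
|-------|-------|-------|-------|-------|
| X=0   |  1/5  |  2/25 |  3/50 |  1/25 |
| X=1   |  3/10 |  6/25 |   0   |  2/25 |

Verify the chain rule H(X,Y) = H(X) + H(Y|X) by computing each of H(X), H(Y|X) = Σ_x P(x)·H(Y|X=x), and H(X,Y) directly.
H(X) = 0.9580 bits, H(Y|X) = 1.5339 bits, H(X,Y) = 2.4919 bits

Marginal of X (row sums):
  P(X=0) = 1/5 + 2/25 + 3/50 + 1/25 = 19/50
  P(X=1) = 3/10 + 6/25 + 0 + 2/25 = 31/50
H(X) = -[(19/50)·log₂(19/50) + (31/50)·log₂(31/50)]
  = 0.53045 + 0.42759 = 0.9580 bits

H(Y|X) = Σ_x P(x)·H(Y|X=x):
  X=0: P(X=0) = 19/50, P(Y|X=0) = (10/19, 4/19, 3/19, 2/19) → H(Y|X=0) = 1.72297
  X=1: P(X=1) = 31/50, P(Y|X=1) = (15/31, 12/31, 0, 4/31) → H(Y|X=1) = 1.41797
H(Y|X) = (19/50)·1.72297 + (31/50)·1.41797 = 1.5339 bits

H(X,Y) = -Σ_{x,y} P(x,y) log₂ P(x,y). Per-cell terms -P(x,y)·log₂P(x,y):
  X=0: 0.46439, 0.29151, 0.24353, 0.18575
  X=1: 0.52109, 0.49413, 0.00000, 0.29151
  (cells with P = 0 contribute 0)
Sum of the 8 terms: H(X,Y) = 2.4919 bits

Chain rule check:
  H(X) + H(Y|X) = 0.9580 + 1.5339 = 2.4919 bits
  H(X,Y) = 2.4919 bits
✓ Chain rule verified.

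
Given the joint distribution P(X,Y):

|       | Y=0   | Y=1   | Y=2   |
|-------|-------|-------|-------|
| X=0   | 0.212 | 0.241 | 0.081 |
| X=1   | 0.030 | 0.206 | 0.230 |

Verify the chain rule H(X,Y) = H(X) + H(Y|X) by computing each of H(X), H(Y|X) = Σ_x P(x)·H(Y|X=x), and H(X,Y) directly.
H(X) = 0.9967 bits, H(Y|X) = 1.3752 bits, H(X,Y) = 2.3718 bits

Marginal of X (row sums):
  P(X=0) = 0.212 + 0.241 + 0.081 = 0.534
  P(X=1) = 0.030 + 0.206 + 0.230 = 0.466
H(X) = -[0.534·log₂(0.534) + 0.466·log₂(0.466)]
  = 0.483317 + 0.513345 = 0.9967 bits

H(Y|X) = Σ_x P(x)·H(Y|X=x):
  X=0: P(X=0) = 0.534, P(Y|X=0) = (106/267, 241/534, 27/178) → H(Y|X=0) = 1.459847
  X=1: P(X=1) = 0.466, P(Y|X=1) = (15/233, 103/233, 115/233) → H(Y|X=1) = 1.278159
H(Y|X) = 0.534·1.459847 + 0.466·1.278159 = 1.3752 bits

H(X,Y) = -Σ_{x,y} P(x,y) log₂ P(x,y). Per-cell terms -P(x,y)·log₂P(x,y):
  X=0: 0.474427, 0.494748, 0.293701
  X=1: 0.151767, 0.469532, 0.487668
Sum of the 6 terms: H(X,Y) = 2.3718 bits

Chain rule check:
  H(X) + H(Y|X) = 0.9967 + 1.3752 = 2.3719 bits
  H(X,Y) = 2.3718 bits
✓ Chain rule verified (Δ = 0.0001 is 4-dp rounding noise: each of the three values was rounded independently).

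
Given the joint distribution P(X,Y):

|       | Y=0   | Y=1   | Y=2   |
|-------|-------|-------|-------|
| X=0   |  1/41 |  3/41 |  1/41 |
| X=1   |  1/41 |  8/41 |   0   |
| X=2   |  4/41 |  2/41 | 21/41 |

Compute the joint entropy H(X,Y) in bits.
2.1626 bits

H(X,Y) = -Σ_{x,y} P(x,y) log₂ P(x,y). Per-cell terms -P(x,y)·log₂P(x,y):
  X=0: 0.13067, 0.27604, 0.13067
  X=1: 0.13067, 0.46001, 0.00000
  X=2: 0.32757, 0.21256, 0.49439
  (cells with P = 0 contribute 0)
Sum of the 9 terms: H(X,Y) = 2.1626 bits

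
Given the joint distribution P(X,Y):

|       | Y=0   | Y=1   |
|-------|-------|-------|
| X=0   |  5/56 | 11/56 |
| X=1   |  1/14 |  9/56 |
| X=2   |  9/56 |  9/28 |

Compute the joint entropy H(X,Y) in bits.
2.4184 bits

H(X,Y) = -Σ_{x,y} P(x,y) log₂ P(x,y). Per-cell terms -P(x,y)·log₂P(x,y):
  X=0: 0.31120, 0.46120
  X=1: 0.27195, 0.42387
  X=2: 0.42387, 0.52632
Sum of the 6 terms: H(X,Y) = 2.4184 bits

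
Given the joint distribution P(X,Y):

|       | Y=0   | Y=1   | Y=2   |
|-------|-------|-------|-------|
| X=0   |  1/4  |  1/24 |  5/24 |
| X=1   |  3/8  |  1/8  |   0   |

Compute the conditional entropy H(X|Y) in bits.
0.7421 bits

H(X|Y) = H(X,Y) - H(Y)

H(X,Y) = -Σ_{x,y} P(x,y) log₂ P(x,y). Per-cell terms -P(x,y)·log₂P(x,y):
  X=0: 0.500000, 0.191040, 0.471466
  X=1: 0.530639, 0.375000, 0.000000
  (cells with P = 0 contribute 0)
Sum of the 6 terms: H(X,Y) = 2.068145 bits

Marginal of Y (column sums):
  P(Y=0) = 1/4 + 3/8 = 5/8
  P(Y=1) = 1/24 + 1/8 = 1/6
  P(Y=2) = 5/24 + 0 = 5/24
H(Y) = -[(5/8)·log₂(5/8) + (1/6)·log₂(1/6) + (5/24)·log₂(5/24)]
  = 0.423795 + 0.430827 + 0.471466 = 1.326088 bits

H(X|Y) = H(X,Y) - H(Y) = 2.068145 - 1.326088 = 0.7421 bits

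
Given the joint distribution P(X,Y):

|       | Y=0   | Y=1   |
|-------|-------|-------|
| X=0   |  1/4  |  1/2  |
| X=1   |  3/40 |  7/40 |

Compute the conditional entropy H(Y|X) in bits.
0.9090 bits

H(Y|X) = H(X,Y) - H(X)

H(X,Y) = -Σ_{x,y} P(x,y) log₂ P(x,y). Per-cell terms -P(x,y)·log₂P(x,y):
  X=0: 0.50000, 0.50000
  X=1: 0.28027, 0.44005
Sum of the 4 terms: H(X,Y) = 1.7203 bits

Marginal of X (row sums):
  P(X=0) = 1/4 + 1/2 = 3/4
  P(X=1) = 3/40 + 7/40 = 1/4
H(X) = -[(3/4)·log₂(3/4) + (1/4)·log₂(1/4)]
  = 0.31128 + 0.50000 = 0.8113 bits

H(Y|X) = H(X,Y) - H(X) = 1.7203 - 0.8113 = 0.9090 bits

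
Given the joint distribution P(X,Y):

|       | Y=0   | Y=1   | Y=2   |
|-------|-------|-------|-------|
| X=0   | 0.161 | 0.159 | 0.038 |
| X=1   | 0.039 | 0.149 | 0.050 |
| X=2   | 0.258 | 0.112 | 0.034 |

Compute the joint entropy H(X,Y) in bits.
2.8571 bits

H(X,Y) = -Σ_{x,y} P(x,y) log₂ P(x,y). Per-cell terms -P(x,y)·log₂P(x,y):
  X=0: 0.42421, 0.42181, 0.17928
  X=1: 0.18253, 0.40925, 0.21610
  X=2: 0.50428, 0.35374, 0.16586
Sum of the 9 terms: H(X,Y) = 2.8571 bits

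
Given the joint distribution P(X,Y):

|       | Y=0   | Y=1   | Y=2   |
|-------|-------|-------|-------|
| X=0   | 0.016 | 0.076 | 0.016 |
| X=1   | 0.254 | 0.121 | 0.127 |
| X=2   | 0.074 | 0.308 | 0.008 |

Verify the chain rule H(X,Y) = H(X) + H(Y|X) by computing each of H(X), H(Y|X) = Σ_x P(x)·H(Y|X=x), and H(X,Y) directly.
H(X) = 1.3757 bits, H(Y|X) = 1.2037 bits, H(X,Y) = 2.5794 bits

Marginal of X (row sums):
  P(X=0) = 0.016 + 0.076 + 0.016 = 0.108
  P(X=1) = 0.254 + 0.121 + 0.127 = 0.502
  P(X=2) = 0.074 + 0.308 + 0.008 = 0.390
H(X) = -[0.108·log₂(0.108) + 0.502·log₂(0.502) + 0.390·log₂(0.390)]
  = 0.34678 + 0.49911 + 0.52980 = 1.3757 bits

H(Y|X) = Σ_x P(x)·H(Y|X=x):
  X=0: P(X=0) = 0.108, P(Y|X=0) = (4/27, 19/27, 4/27) → H(Y|X=0) = 1.17301
  X=1: P(X=1) = 0.502, P(Y|X=1) = (127/251, 121/502, 127/502) → H(Y|X=1) = 1.49371
  X=2: P(X=2) = 0.390, P(Y|X=2) = (37/195, 154/195, 4/195) → H(Y|X=2) = 0.83895
H(Y|X) = 0.108·1.17301 + 0.502·1.49371 + 0.390·0.83895 = 1.2037 bits

H(X,Y) = -Σ_{x,y} P(x,y) log₂ P(x,y). Per-cell terms -P(x,y)·log₂P(x,y):
  X=0: 0.09545, 0.28256, 0.09545
  X=1: 0.50218, 0.36868, 0.37809
  X=2: 0.27797, 0.52329, 0.05573
Sum of the 9 terms: H(X,Y) = 2.5794 bits

Chain rule check:
  H(X) + H(Y|X) = 1.3757 + 1.2037 = 2.5794 bits
  H(X,Y) = 2.5794 bits
✓ Chain rule verified.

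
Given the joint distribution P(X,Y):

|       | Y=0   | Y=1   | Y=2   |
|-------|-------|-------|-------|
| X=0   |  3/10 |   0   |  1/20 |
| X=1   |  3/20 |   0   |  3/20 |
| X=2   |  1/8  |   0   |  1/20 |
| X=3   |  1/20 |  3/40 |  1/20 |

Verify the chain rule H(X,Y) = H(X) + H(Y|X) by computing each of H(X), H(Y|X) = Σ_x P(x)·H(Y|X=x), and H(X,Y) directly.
H(X) = 1.9313 bits, H(Y|X) = 0.9305 bits, H(X,Y) = 2.8618 bits

Marginal of X (row sums):
  P(X=0) = 3/10 + 0 + 1/20 = 7/20
  P(X=1) = 3/20 + 0 + 3/20 = 3/10
  P(X=2) = 1/8 + 0 + 1/20 = 7/40
  P(X=3) = 1/20 + 3/40 + 1/20 = 7/40
H(X) = -[(7/20)·log₂(7/20) + (3/10)·log₂(3/10) + (7/40)·log₂(7/40) + (7/40)·log₂(7/40)]
  = 0.53010 + 0.52109 + 0.44005 + 0.44005 = 1.9313 bits

H(Y|X) = Σ_x P(x)·H(Y|X=x):
  X=0: P(X=0) = 7/20, P(Y|X=0) = (6/7, 0, 1/7) → H(Y|X=0) = 0.59167
  X=1: P(X=1) = 3/10, P(Y|X=1) = (1/2, 0, 1/2) → H(Y|X=1) = 1.00000
  X=2: P(X=2) = 7/40, P(Y|X=2) = (5/7, 0, 2/7) → H(Y|X=2) = 0.86312
  X=3: P(X=3) = 7/40, P(Y|X=3) = (2/7, 3/7, 2/7) → H(Y|X=3) = 1.55666
H(Y|X) = (7/20)·0.59167 + (3/10)·1.00000 + (7/40)·0.86312 + (7/40)·1.55666 = 0.9305 bits

H(X,Y) = -Σ_{x,y} P(x,y) log₂ P(x,y). Per-cell terms -P(x,y)·log₂P(x,y):
  X=0: 0.52109, 0.00000, 0.21610
  X=1: 0.41054, 0.00000, 0.41054
  X=2: 0.37500, 0.00000, 0.21610
  X=3: 0.21610, 0.28027, 0.21610
  (cells with P = 0 contribute 0)
Sum of the 12 terms: H(X,Y) = 2.8618 bits

Chain rule check:
  H(X) + H(Y|X) = 1.9313 + 0.9305 = 2.8618 bits
  H(X,Y) = 2.8618 bits
✓ Chain rule verified.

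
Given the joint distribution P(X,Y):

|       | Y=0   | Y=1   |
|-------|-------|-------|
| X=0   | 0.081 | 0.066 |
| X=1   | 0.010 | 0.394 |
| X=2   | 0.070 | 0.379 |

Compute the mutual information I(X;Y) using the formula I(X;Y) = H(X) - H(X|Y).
0.1428 bits

I(X;Y) = H(X) - H(X|Y)

Marginal of X (row sums):
  P(X=0) = 0.081 + 0.066 = 0.147
  P(X=1) = 0.010 + 0.394 = 0.404
  P(X=2) = 0.070 + 0.379 = 0.449
H(X) = -[0.147·log₂(0.147) + 0.404·log₂(0.404) + 0.449·log₂(0.449)]
  = 0.40662 + 0.52826 + 0.51869 = 1.45357 bits

Marginal of Y (column sums):
  P(Y=0) = 0.081 + 0.010 + 0.070 = 0.161
  P(Y=1) = 0.066 + 0.394 + 0.379 = 0.839
H(X|Y) = Σ_y P(y)·H(X|Y=y):
  Y=0: P(Y=0) = 0.161, P(X|Y=0) = (81/161, 10/161, 10/23) → H(X|Y=0) = 1.27007
  Y=1: P(Y=1) = 0.839, P(X|Y=1) = (66/839, 394/839, 379/839) → H(X|Y=1) = 1.31854
H(X|Y) = 0.161·1.27007 + 0.839·1.31854 = 1.31074 bits

I(X;Y) = H(X) - H(X|Y) = 1.45357 - 1.31074 = 0.1428 bits

Cross-check via I(X;Y) = H(X) + H(Y) - H(X,Y): computing H(Y) from the column sums and H(X,Y) from the 6 cells in the same way gives H(Y) = 0.63670 bits and H(X,Y) = 1.94743 bits, so
I(X;Y) = 1.45357 + 0.63670 - 1.94743 = 0.1428 bits ✓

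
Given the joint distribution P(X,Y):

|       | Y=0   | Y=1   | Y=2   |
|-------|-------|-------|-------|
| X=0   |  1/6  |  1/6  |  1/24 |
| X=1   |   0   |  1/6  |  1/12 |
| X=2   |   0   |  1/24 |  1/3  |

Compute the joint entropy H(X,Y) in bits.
2.5016 bits

H(X,Y) = -Σ_{x,y} P(x,y) log₂ P(x,y). Per-cell terms -P(x,y)·log₂P(x,y):
  X=0: 0.43083, 0.43083, 0.19104
  X=1: 0.00000, 0.43083, 0.29875
  X=2: 0.00000, 0.19104, 0.52832
  (cells with P = 0 contribute 0)
Sum of the 9 terms: H(X,Y) = 2.5016 bits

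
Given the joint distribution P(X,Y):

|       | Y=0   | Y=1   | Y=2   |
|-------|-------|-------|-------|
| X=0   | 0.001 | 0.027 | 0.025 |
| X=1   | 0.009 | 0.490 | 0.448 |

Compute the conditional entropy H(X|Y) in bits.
0.2987 bits

H(X|Y) = H(X,Y) - H(Y)

H(X,Y) = -Σ_{x,y} P(x,y) log₂ P(x,y). Per-cell terms -P(x,y)·log₂P(x,y):
  X=0: 0.00997, 0.14069, 0.13305
  X=1: 0.06116, 0.50428, 0.51898
Sum of the 6 terms: H(X,Y) = 1.3681 bits

Marginal of Y (column sums):
  P(Y=0) = 0.001 + 0.009 = 0.010
  P(Y=1) = 0.027 + 0.490 = 0.517
  P(Y=2) = 0.025 + 0.448 = 0.473
H(Y) = -[0.010·log₂(0.010) + 0.517·log₂(0.517) + 0.473·log₂(0.473)]
  = 0.06644 + 0.49206 + 0.51088 = 1.0694 bits

H(X|Y) = H(X,Y) - H(Y) = 1.3681 - 1.0694 = 0.2987 bits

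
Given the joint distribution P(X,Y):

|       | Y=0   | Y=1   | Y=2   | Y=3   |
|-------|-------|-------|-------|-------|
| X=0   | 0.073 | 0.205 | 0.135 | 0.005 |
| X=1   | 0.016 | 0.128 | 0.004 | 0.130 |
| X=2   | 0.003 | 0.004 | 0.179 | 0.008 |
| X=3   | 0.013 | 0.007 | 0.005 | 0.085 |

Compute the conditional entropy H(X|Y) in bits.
1.2073 bits

H(X|Y) = H(X,Y) - H(Y)

H(X,Y) = -Σ_{x,y} P(x,y) log₂ P(x,y). Per-cell terms -P(x,y)·log₂P(x,y):
  X=0: 0.27565, 0.46869, 0.39001, 0.03822
  X=1: 0.09545, 0.37962, 0.03186, 0.38264
  X=2: 0.02514, 0.03186, 0.44427, 0.05573
  X=3: 0.08145, 0.05011, 0.03822, 0.30229
Sum of the 16 terms: H(X,Y) = 3.0912 bits

Marginal of Y (column sums):
  P(Y=0) = 0.073 + 0.016 + 0.003 + 0.013 = 0.105
  P(Y=1) = 0.205 + 0.128 + 0.004 + 0.007 = 0.344
  P(Y=2) = 0.135 + 0.004 + 0.179 + 0.005 = 0.323
  P(Y=3) = 0.005 + 0.130 + 0.008 + 0.085 = 0.228
H(Y) = -[0.105·log₂(0.105) + 0.344·log₂(0.344) + 0.323·log₂(0.323) + 0.228·log₂(0.228)]
  = 0.34141 + 0.52959 + 0.52662 + 0.48630 = 1.8839 bits

H(X|Y) = H(X,Y) - H(Y) = 3.0912 - 1.8839 = 1.2073 bits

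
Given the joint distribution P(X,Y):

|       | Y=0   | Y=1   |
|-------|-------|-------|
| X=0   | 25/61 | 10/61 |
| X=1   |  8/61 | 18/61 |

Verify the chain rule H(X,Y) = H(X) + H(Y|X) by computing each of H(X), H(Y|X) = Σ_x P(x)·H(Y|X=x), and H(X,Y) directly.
H(X) = 0.9842 bits, H(Y|X) = 0.8748 bits, H(X,Y) = 1.8590 bits

Marginal of X (row sums):
  P(X=0) = 25/61 + 10/61 = 35/61
  P(X=1) = 8/61 + 18/61 = 26/61
H(X) = -[(35/61)·log₂(35/61) + (26/61)·log₂(26/61)]
  = 0.45985 + 0.52439 = 0.9842 bits

H(Y|X) = Σ_x P(x)·H(Y|X=x):
  X=0: P(X=0) = 35/61, P(Y|X=0) = (5/7, 2/7) → H(Y|X=0) = 0.86312
  X=1: P(X=1) = 26/61, P(Y|X=1) = (4/13, 9/13) → H(Y|X=1) = 0.89049
H(Y|X) = (35/61)·0.86312 + (26/61)·0.89049 = 0.8748 bits

H(X,Y) = -Σ_{x,y} P(x,y) log₂ P(x,y). Per-cell terms -P(x,y)·log₂P(x,y):
  X=0: 0.52741, 0.42767
  X=1: 0.38436, 0.51958
Sum of the 4 terms: H(X,Y) = 1.8590 bits

Chain rule check:
  H(X) + H(Y|X) = 0.9842 + 0.8748 = 1.8590 bits
  H(X,Y) = 1.8590 bits
✓ Chain rule verified.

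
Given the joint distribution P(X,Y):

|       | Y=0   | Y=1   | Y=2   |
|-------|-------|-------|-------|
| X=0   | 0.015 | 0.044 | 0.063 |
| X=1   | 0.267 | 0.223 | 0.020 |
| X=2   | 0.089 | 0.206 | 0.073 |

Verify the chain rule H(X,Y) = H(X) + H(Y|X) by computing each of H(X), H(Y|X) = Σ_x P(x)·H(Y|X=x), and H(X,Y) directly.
H(X) = 1.3964 bits, H(Y|X) = 1.3041 bits, H(X,Y) = 2.7005 bits

Marginal of X (row sums):
  P(X=0) = 0.015 + 0.044 + 0.063 = 0.122
  P(X=1) = 0.267 + 0.223 + 0.020 = 0.510
  P(X=2) = 0.089 + 0.206 + 0.073 = 0.368
H(X) = -[0.122·log₂(0.122) + 0.510·log₂(0.510) + 0.368·log₂(0.368)]
  = 0.370276 + 0.495430 + 0.530738 = 1.3964 bits

H(Y|X) = Σ_x P(x)·H(Y|X=x):
  X=0: P(X=0) = 0.122, P(Y|X=0) = (15/122, 22/61, 63/122) → H(Y|X=0) = 1.394778
  X=1: P(X=1) = 0.510, P(Y|X=1) = (89/170, 223/510, 2/51) → H(Y|X=1) = 1.193873
  X=2: P(X=2) = 0.368, P(Y|X=2) = (89/368, 103/184, 73/368) → H(Y|X=2) = 1.426778
H(Y|X) = 0.122·1.394778 + 0.510·1.193873 + 0.368·1.426778 = 1.3041 bits

H(X,Y) = -Σ_{x,y} P(x,y) log₂ P(x,y). Per-cell terms -P(x,y)·log₂P(x,y):
  X=0: 0.090883, 0.198280, 0.251276
  X=1: 0.508659, 0.482769, 0.112877
  X=2: 0.310615, 0.469532, 0.275645
Sum of the 9 terms: H(X,Y) = 2.7005 bits

Chain rule check:
  H(X) + H(Y|X) = 1.3964 + 1.3041 = 2.7005 bits
  H(X,Y) = 2.7005 bits
✓ Chain rule verified.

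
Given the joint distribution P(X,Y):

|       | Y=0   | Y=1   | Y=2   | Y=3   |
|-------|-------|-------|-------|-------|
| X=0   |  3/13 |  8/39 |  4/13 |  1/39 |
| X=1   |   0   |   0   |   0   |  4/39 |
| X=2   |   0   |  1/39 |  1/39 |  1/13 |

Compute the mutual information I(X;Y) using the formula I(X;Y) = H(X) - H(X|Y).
0.4732 bits

I(X;Y) = H(X) - H(X|Y)

Marginal of X (row sums):
  P(X=0) = 3/13 + 8/39 + 4/13 + 1/39 = 10/13
  P(X=1) = 0 + 0 + 0 + 4/39 = 4/39
  P(X=2) = 0 + 1/39 + 1/39 + 1/13 = 5/39
H(X) = -[(10/13)·log₂(10/13) + (4/39)·log₂(4/39) + (5/39)·log₂(5/39)]
  = 0.2912 + 0.3370 + 0.3799 = 1.0081 bits

Marginal of Y (column sums):
  P(Y=0) = 3/13 + 0 + 0 = 3/13
  P(Y=1) = 8/39 + 0 + 1/39 = 3/13
  P(Y=2) = 4/13 + 0 + 1/39 = 1/3
  P(Y=3) = 1/39 + 4/39 + 1/13 = 8/39
H(X|Y) = Σ_y P(y)·H(X|Y=y):
  Y=0: P(Y=0) = 3/13, P(X|Y=0) = (1, 0, 0) → H(X|Y=0) = 0.0000
  Y=1: P(Y=1) = 3/13, P(X|Y=1) = (8/9, 0, 1/9) → H(X|Y=1) = 0.5033
  Y=2: P(Y=2) = 1/3, P(X|Y=2) = (12/13, 0, 1/13) → H(X|Y=2) = 0.3912
  Y=3: P(Y=3) = 8/39, P(X|Y=3) = (1/8, 1/2, 3/8) → H(X|Y=3) = 1.4056
H(X|Y) = (3/13)·0.0000 + (3/13)·0.5033 + (1/3)·0.3912 + (8/39)·1.4056 = 0.5349 bits

I(X;Y) = H(X) - H(X|Y) = 1.0081 - 0.5349 = 0.4732 bits

Cross-check via I(X;Y) = H(X) + H(Y) - H(X,Y): computing H(Y) from the column sums and H(X,Y) from the 12 cells in the same way gives H(Y) = 1.9735 bits and H(X,Y) = 2.5084 bits, so
I(X;Y) = 1.0081 + 1.9735 - 2.5084 = 0.4732 bits ✓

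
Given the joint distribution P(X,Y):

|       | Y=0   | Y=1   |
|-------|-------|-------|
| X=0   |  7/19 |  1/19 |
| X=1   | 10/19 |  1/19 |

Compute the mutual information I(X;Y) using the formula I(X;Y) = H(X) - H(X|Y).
0.0021 bits

I(X;Y) = H(X) - H(X|Y)

Marginal of X (row sums):
  P(X=0) = 7/19 + 1/19 = 8/19
  P(X=1) = 10/19 + 1/19 = 11/19
H(X) = -[(8/19)·log₂(8/19) + (11/19)·log₂(11/19)]
  = 0.5254 + 0.4565 = 0.9819 bits

Marginal of Y (column sums):
  P(Y=0) = 7/19 + 10/19 = 17/19
  P(Y=1) = 1/19 + 1/19 = 2/19
H(X|Y) = Σ_y P(y)·H(X|Y=y):
  Y=0: P(Y=0) = 17/19, P(X|Y=0) = (7/17, 10/17) → H(X|Y=0) = 0.9774
  Y=1: P(Y=1) = 2/19, P(X|Y=1) = (1/2, 1/2) → H(X|Y=1) = 1.0000
H(X|Y) = (17/19)·0.9774 + (2/19)·1.0000 = 0.9798 bits

I(X;Y) = H(X) - H(X|Y) = 0.9819 - 0.9798 = 0.0021 bits

Cross-check via I(X;Y) = H(X) + H(Y) - H(X,Y): computing H(Y) from the column sums and H(X,Y) from the 4 cells in the same way gives H(Y) = 0.4855 bits and H(X,Y) = 1.4653 bits, so
I(X;Y) = 0.9819 + 0.4855 - 1.4653 = 0.0021 bits ✓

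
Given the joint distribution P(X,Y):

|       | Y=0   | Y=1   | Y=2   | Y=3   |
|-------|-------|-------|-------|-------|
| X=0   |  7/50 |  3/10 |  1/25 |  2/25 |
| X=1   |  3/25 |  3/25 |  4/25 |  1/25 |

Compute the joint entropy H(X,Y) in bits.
2.7384 bits

H(X,Y) = -Σ_{x,y} P(x,y) log₂ P(x,y). Per-cell terms -P(x,y)·log₂P(x,y):
  X=0: 0.39711, 0.52109, 0.18575, 0.29151
  X=1: 0.36707, 0.36707, 0.42302, 0.18575
Sum of the 8 terms: H(X,Y) = 2.7384 bits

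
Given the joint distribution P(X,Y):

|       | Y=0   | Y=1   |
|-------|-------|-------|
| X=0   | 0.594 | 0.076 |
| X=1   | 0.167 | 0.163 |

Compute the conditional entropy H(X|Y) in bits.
0.7933 bits

H(X|Y) = H(X,Y) - H(Y)

H(X,Y) = -Σ_{x,y} P(x,y) log₂ P(x,y). Per-cell terms -P(x,y)·log₂P(x,y):
  X=0: 0.44637, 0.28256
  X=1: 0.43121, 0.42658
Sum of the 4 terms: H(X,Y) = 1.5867 bits

Marginal of Y (column sums):
  P(Y=0) = 0.594 + 0.167 = 0.761
  P(Y=1) = 0.076 + 0.163 = 0.239
H(Y) = -[0.761·log₂(0.761) + 0.239·log₂(0.239)]
  = 0.29986 + 0.49352 = 0.7934 bits

H(X|Y) = H(X,Y) - H(Y) = 1.5867 - 0.7934 = 0.7933 bits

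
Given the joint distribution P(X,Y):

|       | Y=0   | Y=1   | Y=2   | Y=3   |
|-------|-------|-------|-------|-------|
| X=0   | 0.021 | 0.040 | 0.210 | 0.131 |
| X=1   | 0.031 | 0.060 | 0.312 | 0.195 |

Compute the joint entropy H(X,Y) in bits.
2.5428 bits

H(X,Y) = -Σ_{x,y} P(x,y) log₂ P(x,y). Per-cell terms -P(x,y)·log₂P(x,y):
  X=0: 0.1170, 0.1858, 0.4728, 0.3841
  X=1: 0.1554, 0.2435, 0.5243, 0.4599
Sum of the 8 terms: H(X,Y) = 2.5428 bits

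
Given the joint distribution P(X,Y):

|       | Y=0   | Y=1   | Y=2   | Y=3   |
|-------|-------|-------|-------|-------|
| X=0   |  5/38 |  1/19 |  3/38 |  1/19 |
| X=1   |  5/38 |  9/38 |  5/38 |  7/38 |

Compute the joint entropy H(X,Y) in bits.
2.8331 bits

H(X,Y) = -Σ_{x,y} P(x,y) log₂ P(x,y). Per-cell terms -P(x,y)·log₂P(x,y):
  X=0: 0.38500, 0.22358, 0.28918, 0.22358
  X=1: 0.38500, 0.49216, 0.38500, 0.44958
Sum of the 8 terms: H(X,Y) = 2.8331 bits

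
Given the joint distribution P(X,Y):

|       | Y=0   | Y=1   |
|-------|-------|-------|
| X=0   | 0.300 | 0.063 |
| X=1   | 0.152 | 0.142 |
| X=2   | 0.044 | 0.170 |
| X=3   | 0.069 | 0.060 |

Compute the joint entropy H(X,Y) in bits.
2.7279 bits

H(X,Y) = -Σ_{x,y} P(x,y) log₂ P(x,y). Per-cell terms -P(x,y)·log₂P(x,y):
  X=0: 0.52109, 0.25128
  X=1: 0.41311, 0.39988
  X=2: 0.19828, 0.43459
  X=3: 0.26615, 0.24353
Sum of the 8 terms: H(X,Y) = 2.7279 bits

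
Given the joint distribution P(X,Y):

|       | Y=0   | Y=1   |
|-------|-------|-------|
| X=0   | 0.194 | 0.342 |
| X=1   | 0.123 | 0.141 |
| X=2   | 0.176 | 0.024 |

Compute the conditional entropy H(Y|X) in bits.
0.8751 bits

H(Y|X) = H(X,Y) - H(X)

H(X,Y) = -Σ_{x,y} P(x,y) log₂ P(x,y). Per-cell terms -P(x,y)·log₂P(x,y):
  X=0: 0.45898, 0.52939
  X=1: 0.37186, 0.39850
  X=2: 0.44112, 0.12914
Sum of the 6 terms: H(X,Y) = 2.3290 bits

Marginal of X (row sums):
  P(X=0) = 0.194 + 0.342 = 0.536
  P(X=1) = 0.123 + 0.141 = 0.264
  P(X=2) = 0.176 + 0.024 = 0.200
H(X) = -[0.536·log₂(0.536) + 0.264·log₂(0.264) + 0.200·log₂(0.200)]
  = 0.48224 + 0.50725 + 0.46439 = 1.4539 bits

H(Y|X) = H(X,Y) - H(X) = 2.3290 - 1.4539 = 0.8751 bits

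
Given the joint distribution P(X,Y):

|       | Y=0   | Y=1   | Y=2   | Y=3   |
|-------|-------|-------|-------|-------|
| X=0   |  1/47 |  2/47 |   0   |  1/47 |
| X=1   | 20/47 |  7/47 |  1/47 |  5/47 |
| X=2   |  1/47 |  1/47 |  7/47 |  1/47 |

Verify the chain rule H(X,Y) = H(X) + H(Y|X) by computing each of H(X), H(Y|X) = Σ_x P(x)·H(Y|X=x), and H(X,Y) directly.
H(X) = 1.1358 bits, H(Y|X) = 1.4539 bits, H(X,Y) = 2.5897 bits

Marginal of X (row sums):
  P(X=0) = 1/47 + 2/47 + 0 + 1/47 = 4/47
  P(X=1) = 20/47 + 7/47 + 1/47 + 5/47 = 33/47
  P(X=2) = 1/47 + 1/47 + 7/47 + 1/47 = 10/47
H(X) = -[(4/47)·log₂(4/47) + (33/47)·log₂(33/47) + (10/47)·log₂(10/47)]
  = 0.302518 + 0.358222 + 0.475034 = 1.1358 bits

H(Y|X) = Σ_x P(x)·H(Y|X=x):
  X=0: P(X=0) = 4/47, P(Y|X=0) = (1/4, 1/2, 0, 1/4) → H(Y|X=0) = 1.500000
  X=1: P(X=1) = 33/47, P(Y|X=1) = (20/33, 7/33, 1/33, 5/33) → H(Y|X=1) = 1.477737
  X=2: P(X=2) = 10/47, P(Y|X=2) = (1/10, 1/10, 7/10, 1/10) → H(Y|X=2) = 1.356780
H(Y|X) = (4/47)·1.500000 + (33/47)·1.477737 + (10/47)·1.356780 = 1.4539 bits

H(X,Y) = -Σ_{x,y} P(x,y) log₂ P(x,y). Per-cell terms -P(x,y)·log₂P(x,y):
  X=0: 0.118183, 0.193812, 0.000000, 0.118183
  X=1: 0.524536, 0.409163, 0.118183, 0.343900
  X=2: 0.118183, 0.118183, 0.409163, 0.118183
  (cells with P = 0 contribute 0)
Sum of the 12 terms: H(X,Y) = 2.5897 bits

Chain rule check:
  H(X) + H(Y|X) = 1.1358 + 1.4539 = 2.5897 bits
  H(X,Y) = 2.5897 bits
✓ Chain rule verified.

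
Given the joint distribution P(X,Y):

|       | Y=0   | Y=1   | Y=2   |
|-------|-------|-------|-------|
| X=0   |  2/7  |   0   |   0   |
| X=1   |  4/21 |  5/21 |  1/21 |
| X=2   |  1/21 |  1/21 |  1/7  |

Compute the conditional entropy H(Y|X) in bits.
0.9745 bits

H(Y|X) = H(X,Y) - H(X)

H(X,Y) = -Σ_{x,y} P(x,y) log₂ P(x,y). Per-cell terms -P(x,y)·log₂P(x,y):
  X=0: 0.516387, 0.000000, 0.000000
  X=1: 0.455680, 0.492950, 0.209158
  X=2: 0.209158, 0.209158, 0.401051
  (cells with P = 0 contribute 0)
Sum of the 9 terms: H(X,Y) = 2.49354 bits

Marginal of X (row sums):
  P(X=0) = 2/7 + 0 + 0 = 2/7
  P(X=1) = 4/21 + 5/21 + 1/21 = 10/21
  P(X=2) = 1/21 + 1/21 + 1/7 = 5/21
H(X) = -[(2/7)·log₂(2/7) + (10/21)·log₂(10/21) + (5/21)·log₂(5/21)]
  = 0.516387 + 0.509709 + 0.492950 = 1.51905 bits

H(Y|X) = H(X,Y) - H(X) = 2.49354 - 1.51905 = 0.9745 bits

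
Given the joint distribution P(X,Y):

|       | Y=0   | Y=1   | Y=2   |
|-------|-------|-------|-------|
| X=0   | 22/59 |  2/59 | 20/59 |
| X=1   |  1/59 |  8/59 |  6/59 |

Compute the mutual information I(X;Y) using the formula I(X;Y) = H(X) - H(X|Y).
0.2515 bits

I(X;Y) = H(X) - H(X|Y)

Marginal of X (row sums):
  P(X=0) = 22/59 + 2/59 + 20/59 = 44/59
  P(X=1) = 1/59 + 8/59 + 6/59 = 15/59
H(X) = -[(44/59)·log₂(44/59) + (15/59)·log₂(15/59)]
  = 0.3156 + 0.5023 = 0.8179 bits

Marginal of Y (column sums):
  P(Y=0) = 22/59 + 1/59 = 23/59
  P(Y=1) = 2/59 + 8/59 = 10/59
  P(Y=2) = 20/59 + 6/59 = 26/59
H(X|Y) = Σ_y P(y)·H(X|Y=y):
  Y=0: P(Y=0) = 23/59, P(X|Y=0) = (22/23, 1/23) → H(X|Y=0) = 0.2580
  Y=1: P(Y=1) = 10/59, P(X|Y=1) = (1/5, 4/5) → H(X|Y=1) = 0.7219
  Y=2: P(Y=2) = 26/59, P(X|Y=2) = (10/13, 3/13) → H(X|Y=2) = 0.7793
H(X|Y) = (23/59)·0.2580 + (10/59)·0.7219 + (26/59)·0.7793 = 0.5664 bits

I(X;Y) = H(X) - H(X|Y) = 0.8179 - 0.5664 = 0.2515 bits

Cross-check via I(X;Y) = H(X) + H(Y) - H(X,Y): computing H(Y) from the column sums and H(X,Y) from the 6 cells in the same way gives H(Y) = 1.4848 bits and H(X,Y) = 2.0512 bits, so
I(X;Y) = 0.8179 + 1.4848 - 2.0512 = 0.2515 bits ✓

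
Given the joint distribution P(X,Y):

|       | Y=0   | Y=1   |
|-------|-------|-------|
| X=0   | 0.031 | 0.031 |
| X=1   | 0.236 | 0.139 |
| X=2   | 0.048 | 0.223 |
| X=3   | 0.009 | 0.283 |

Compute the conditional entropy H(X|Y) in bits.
1.5590 bits

H(X|Y) = H(X,Y) - H(Y)

H(X,Y) = -Σ_{x,y} P(x,y) log₂ P(x,y). Per-cell terms -P(x,y)·log₂P(x,y):
  X=0: 0.15536, 0.15536
  X=1: 0.49162, 0.39571
  X=2: 0.21028, 0.48277
  X=3: 0.06116, 0.51538
Sum of the 8 terms: H(X,Y) = 2.46764 bits

Marginal of Y (column sums):
  P(Y=0) = 0.031 + 0.236 + 0.048 + 0.009 = 0.324
  P(Y=1) = 0.031 + 0.139 + 0.223 + 0.283 = 0.676
H(Y) = -[0.324·log₂(0.324) + 0.676·log₂(0.676)]
  = 0.52680 + 0.38188 = 0.90868 bits

H(X|Y) = H(X,Y) - H(Y) = 2.46764 - 0.90868 = 1.5590 bits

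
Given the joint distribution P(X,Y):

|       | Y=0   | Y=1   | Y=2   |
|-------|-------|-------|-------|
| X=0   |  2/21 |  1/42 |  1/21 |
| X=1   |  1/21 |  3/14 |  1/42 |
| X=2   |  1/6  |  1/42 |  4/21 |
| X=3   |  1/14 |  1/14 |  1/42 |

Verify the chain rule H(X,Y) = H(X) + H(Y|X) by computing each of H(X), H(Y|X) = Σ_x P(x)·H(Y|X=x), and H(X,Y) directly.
H(X) = 1.9084 bits, H(Y|X) = 1.2531 bits, H(X,Y) = 3.1616 bits

Marginal of X (row sums):
  P(X=0) = 2/21 + 1/42 + 1/21 = 1/6
  P(X=1) = 1/21 + 3/14 + 1/42 = 2/7
  P(X=2) = 1/6 + 1/42 + 4/21 = 8/21
  P(X=3) = 1/14 + 1/14 + 1/42 = 1/6
H(X) = -[(1/6)·log₂(1/6) + (2/7)·log₂(2/7) + (8/21)·log₂(8/21) + (1/6)·log₂(1/6)]
  = 0.430827 + 0.516387 + 0.530407 + 0.430827 = 1.9084 bits

H(Y|X) = Σ_x P(x)·H(Y|X=x):
  X=0: P(X=0) = 1/6, P(Y|X=0) = (4/7, 1/7, 2/7) → H(Y|X=0) = 1.378783
  X=1: P(X=1) = 2/7, P(Y|X=1) = (1/6, 3/4, 1/12) → H(Y|X=1) = 1.040852
  X=2: P(X=2) = 8/21, P(Y|X=2) = (7/16, 1/16, 1/2) → H(Y|X=2) = 1.271782
  X=3: P(X=3) = 1/6, P(Y|X=3) = (3/7, 3/7, 1/7) → H(Y|X=3) = 1.448816
H(Y|X) = (1/6)·1.378783 + (2/7)·1.040852 + (8/21)·1.271782 + (1/6)·1.448816 = 1.2531 bits

H(X,Y) = -Σ_{x,y} P(x,y) log₂ P(x,y). Per-cell terms -P(x,y)·log₂P(x,y):
  X=0: 0.323078, 0.128389, 0.209158
  X=1: 0.209158, 0.476227, 0.128389
  X=2: 0.430827, 0.128389, 0.455680
  X=3: 0.271954, 0.271954, 0.128389
Sum of the 12 terms: H(X,Y) = 3.1616 bits

Chain rule check:
  H(X) + H(Y|X) = 1.9084 + 1.2531 = 3.1615 bits
  H(X,Y) = 3.1616 bits
✓ Chain rule verified (Δ = 0.0001 is 4-dp rounding noise: each of the three values was rounded independently).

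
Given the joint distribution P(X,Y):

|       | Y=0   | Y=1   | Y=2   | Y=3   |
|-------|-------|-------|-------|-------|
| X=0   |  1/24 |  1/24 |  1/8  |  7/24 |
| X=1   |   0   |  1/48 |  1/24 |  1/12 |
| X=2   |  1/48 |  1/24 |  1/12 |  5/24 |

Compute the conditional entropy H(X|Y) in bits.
1.4158 bits

H(X|Y) = H(X,Y) - H(Y)

H(X,Y) = -Σ_{x,y} P(x,y) log₂ P(x,y). Per-cell terms -P(x,y)·log₂P(x,y):
  X=0: 0.19104, 0.19104, 0.37500, 0.51847
  X=1: 0.00000, 0.11635, 0.19104, 0.29875
  X=2: 0.11635, 0.19104, 0.29875, 0.47147
  (cells with P = 0 contribute 0)
Sum of the 12 terms: H(X,Y) = 2.9593 bits

Marginal of Y (column sums):
  P(Y=0) = 1/24 + 0 + 1/48 = 1/16
  P(Y=1) = 1/24 + 1/48 + 1/24 = 5/48
  P(Y=2) = 1/8 + 1/24 + 1/12 = 1/4
  P(Y=3) = 7/24 + 1/12 + 5/24 = 7/12
H(Y) = -[(1/16)·log₂(1/16) + (5/48)·log₂(5/48) + (1/4)·log₂(1/4) + (7/12)·log₂(7/12)]
  = 0.25000 + 0.33990 + 0.50000 + 0.45360 = 1.5435 bits

H(X|Y) = H(X,Y) - H(Y) = 2.9593 - 1.5435 = 1.4158 bits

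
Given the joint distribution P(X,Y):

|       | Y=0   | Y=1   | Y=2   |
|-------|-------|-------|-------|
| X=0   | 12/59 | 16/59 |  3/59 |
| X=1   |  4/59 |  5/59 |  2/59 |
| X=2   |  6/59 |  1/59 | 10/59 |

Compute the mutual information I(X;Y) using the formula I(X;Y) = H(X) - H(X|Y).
0.2246 bits

I(X;Y) = H(X) - H(X|Y)

Marginal of X (row sums):
  P(X=0) = 12/59 + 16/59 + 3/59 = 31/59
  P(X=1) = 4/59 + 5/59 + 2/59 = 11/59
  P(X=2) = 6/59 + 1/59 + 10/59 = 17/59
H(X) = -[(31/59)·log₂(31/59) + (11/59)·log₂(11/59) + (17/59)·log₂(17/59)]
  = 0.4878 + 0.4518 + 0.5173 = 1.4569 bits

Marginal of Y (column sums):
  P(Y=0) = 12/59 + 4/59 + 6/59 = 22/59
  P(Y=1) = 16/59 + 5/59 + 1/59 = 22/59
  P(Y=2) = 3/59 + 2/59 + 10/59 = 15/59
H(X|Y) = Σ_y P(y)·H(X|Y=y):
  Y=0: P(Y=0) = 22/59, P(X|Y=0) = (6/11, 2/11, 3/11) → H(X|Y=0) = 1.4354
  Y=1: P(Y=1) = 22/59, P(X|Y=1) = (8/11, 5/22, 1/22) → H(X|Y=1) = 1.0226
  Y=2: P(Y=2) = 15/59, P(X|Y=2) = (1/5, 2/15, 2/3) → H(X|Y=2) = 1.2419
H(X|Y) = (22/59)·1.4354 + (22/59)·1.0226 + (15/59)·1.2419 = 1.2323 bits

I(X;Y) = H(X) - H(X|Y) = 1.4569 - 1.2323 = 0.2246 bits

Cross-check via I(X;Y) = H(X) + H(Y) - H(X,Y): computing H(Y) from the column sums and H(X,Y) from the 9 cells in the same way gives H(Y) = 1.5637 bits and H(X,Y) = 2.7960 bits, so
I(X;Y) = 1.4569 + 1.5637 - 2.7960 = 0.2246 bits ✓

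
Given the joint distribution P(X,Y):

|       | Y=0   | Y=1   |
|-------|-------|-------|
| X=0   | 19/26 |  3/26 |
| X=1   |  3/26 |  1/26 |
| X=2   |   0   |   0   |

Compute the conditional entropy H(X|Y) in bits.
0.6110 bits

H(X|Y) = H(X,Y) - H(Y)

H(X,Y) = -Σ_{x,y} P(x,y) log₂ P(x,y). Per-cell terms -P(x,y)·log₂P(x,y):
  X=0: 0.33068, 0.35948
  X=1: 0.35948, 0.18079
  X=2: 0.00000, 0.00000
  (cells with P = 0 contribute 0)
Sum of the 6 terms: H(X,Y) = 1.2304 bits

Marginal of Y (column sums):
  P(Y=0) = 19/26 + 3/26 + 0 = 11/13
  P(Y=1) = 3/26 + 1/26 + 0 = 2/13
H(Y) = -[(11/13)·log₂(11/13) + (2/13)·log₂(2/13)]
  = 0.20393 + 0.41545 = 0.6194 bits

H(X|Y) = H(X,Y) - H(Y) = 1.2304 - 0.6194 = 0.6110 bits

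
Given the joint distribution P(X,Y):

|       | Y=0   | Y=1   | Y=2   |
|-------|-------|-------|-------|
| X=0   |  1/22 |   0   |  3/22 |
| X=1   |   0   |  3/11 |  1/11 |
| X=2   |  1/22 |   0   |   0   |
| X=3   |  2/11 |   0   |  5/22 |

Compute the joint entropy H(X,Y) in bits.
2.5561 bits

H(X,Y) = -Σ_{x,y} P(x,y) log₂ P(x,y). Per-cell terms -P(x,y)·log₂P(x,y):
  X=0: 0.2027, 0.0000, 0.3920
  X=1: 0.0000, 0.5112, 0.3145
  X=2: 0.2027, 0.0000, 0.0000
  X=3: 0.4472, 0.0000, 0.4858
  (cells with P = 0 contribute 0)
Sum of the 12 terms: H(X,Y) = 2.5561 bits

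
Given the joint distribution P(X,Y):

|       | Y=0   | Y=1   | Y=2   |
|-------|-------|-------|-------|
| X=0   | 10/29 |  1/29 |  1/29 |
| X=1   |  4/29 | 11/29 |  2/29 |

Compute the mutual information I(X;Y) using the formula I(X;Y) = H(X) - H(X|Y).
0.2955 bits

I(X;Y) = H(X) - H(X|Y)

Marginal of X (row sums):
  P(X=0) = 10/29 + 1/29 + 1/29 = 12/29
  P(X=1) = 4/29 + 11/29 + 2/29 = 17/29
H(X) = -[(12/29)·log₂(12/29) + (17/29)·log₂(17/29)]
  = 0.52677 + 0.45168 = 0.97845 bits

Marginal of Y (column sums):
  P(Y=0) = 10/29 + 4/29 = 14/29
  P(Y=1) = 1/29 + 11/29 = 12/29
  P(Y=2) = 1/29 + 2/29 = 3/29
H(X|Y) = Σ_y P(y)·H(X|Y=y):
  Y=0: P(Y=0) = 14/29, P(X|Y=0) = (5/7, 2/7) → H(X|Y=0) = 0.86312
  Y=1: P(Y=1) = 12/29, P(X|Y=1) = (1/12, 11/12) → H(X|Y=1) = 0.41382
  Y=2: P(Y=2) = 3/29, P(X|Y=2) = (1/3, 2/3) → H(X|Y=2) = 0.91830
H(X|Y) = (14/29)·0.86312 + (12/29)·0.41382 + (3/29)·0.91830 = 0.68291 bits

I(X;Y) = H(X) - H(X|Y) = 0.97845 - 0.68291 = 0.2955 bits

Cross-check via I(X;Y) = H(X) + H(Y) - H(X,Y): computing H(Y) from the column sums and H(X,Y) from the 6 cells in the same way gives H(Y) = 1.37255 bits and H(X,Y) = 2.05546 bits, so
I(X;Y) = 0.97845 + 1.37255 - 2.05546 = 0.2955 bits ✓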